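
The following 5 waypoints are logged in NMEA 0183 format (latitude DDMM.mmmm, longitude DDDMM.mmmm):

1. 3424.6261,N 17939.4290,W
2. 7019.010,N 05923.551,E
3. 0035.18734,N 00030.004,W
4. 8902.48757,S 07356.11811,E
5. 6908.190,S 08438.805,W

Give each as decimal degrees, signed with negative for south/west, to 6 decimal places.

1. 34.410435, -179.657150
2. 70.316833, 59.392517
3. 0.586456, -0.500067
4. -89.041460, 73.935302
5. -69.136500, -84.646750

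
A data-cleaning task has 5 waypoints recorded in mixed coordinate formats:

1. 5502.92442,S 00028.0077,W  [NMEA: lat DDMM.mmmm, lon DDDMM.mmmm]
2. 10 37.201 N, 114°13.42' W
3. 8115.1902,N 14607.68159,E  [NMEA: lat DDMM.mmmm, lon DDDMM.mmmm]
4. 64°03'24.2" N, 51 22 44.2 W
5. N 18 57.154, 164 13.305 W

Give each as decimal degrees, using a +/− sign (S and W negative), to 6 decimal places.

Point 1:
  Latitude: split at 2 digits → 55° and 2.92442′; 55 + 2.92442/60 = 55.0487403
  S ⇒ negate
  Longitude: split at 3 digits → 000° and 28.0077′; 0 + 28.0077/60 = 0.4667950
  hemisphere W, so the sign is −
Point 2:
  Latitude: 37.201′ = 0.620017°; total 10.6200167
  N → positive
  Longitude: 114 + 13.42/60 = 114.2236667
  W → negative
Point 3:
  Latitude: degrees = first 2 digits = 81, minutes = 15.1902; 81 + 15.1902/60 = 81.2531700
  N → positive
  Longitude: degrees = first 3 digits = 146, minutes = 7.68159; 146 + 7.68159/60 = 146.1280265
  E → positive
Point 4:
  φ: 3′ + 24.2″ = 3.40333′; 64 + 3.40333/60 = 64.0567222
  N → positive
  Lon: 51° + 22/60 + 44.2/3600 = 51 + 0.366667 + 0.012278 = 51.3789444
  W ⇒ negate
Point 5:
  Lat: 57.154′ = 0.952567°; total 18.9525667
  N → positive
  Longitude: 164 + 13.305/60 = 164.2217500
  hemisphere W, so the sign is −

1. -55.048740, -0.466795
2. 10.620017, -114.223667
3. 81.253170, 146.128027
4. 64.056722, -51.378944
5. 18.952567, -164.221750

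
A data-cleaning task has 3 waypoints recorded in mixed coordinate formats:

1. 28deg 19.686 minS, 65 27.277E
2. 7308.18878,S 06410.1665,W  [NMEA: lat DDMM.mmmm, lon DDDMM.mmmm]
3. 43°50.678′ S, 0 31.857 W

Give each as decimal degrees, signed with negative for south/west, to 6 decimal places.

1. -28.328100, 65.454617
2. -73.136480, -64.169442
3. -43.844633, -0.530950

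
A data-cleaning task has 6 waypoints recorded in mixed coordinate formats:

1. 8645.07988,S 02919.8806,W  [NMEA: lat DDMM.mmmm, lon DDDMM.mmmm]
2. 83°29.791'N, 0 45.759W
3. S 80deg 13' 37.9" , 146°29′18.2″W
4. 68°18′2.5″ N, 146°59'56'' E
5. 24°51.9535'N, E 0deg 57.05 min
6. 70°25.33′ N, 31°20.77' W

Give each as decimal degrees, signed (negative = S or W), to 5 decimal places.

Point 1:
  Latitude: split at 2 digits → 86° and 45.07988′; 86 + 45.07988/60 = 86.751331
  S → negative
  Longitude: split at 3 digits → 029° and 19.8806′; 29 + 19.8806/60 = 29.331343
  hemisphere W, so the sign is −
Point 2:
  Lat: 29.791′ = 0.496517°; total 83.496517
  N → positive
  Lon: 0 + 45.759/60 = 0.762650
  W → negative
Point 3:
  φ: 80 + 13/60 + 37.9/3600 = 80.227194
  S ⇒ negate
  Longitude: 29′ + 18.2″ = 29.30333′; 146 + 29.30333/60 = 146.488389
  hemisphere W, so the sign is −
Point 4:
  Lat: 68° + 18/60 + 2.5/3600 = 68 + 0.300000 + 0.000694 = 68.300694
  N ⇒ keep positive
  λ: 146° + 59/60 + 56/3600 = 146 + 0.983333 + 0.015556 = 146.998889
  E → positive
Point 5:
  φ: 24 + 51.9535/60 = 24.865892
  N → positive
  Lon: 0 + 57.05/60 = 0.950833
  E → positive
Point 6:
  Latitude: 25.33′ = 0.422167°; total 70.422167
  N → positive
  Longitude: 31 + 20.77/60 = 31.346167
  W ⇒ negate

1. -86.75133, -29.33134
2. 83.49652, -0.76265
3. -80.22719, -146.48839
4. 68.30069, 146.99889
5. 24.86589, 0.95083
6. 70.42217, -31.34617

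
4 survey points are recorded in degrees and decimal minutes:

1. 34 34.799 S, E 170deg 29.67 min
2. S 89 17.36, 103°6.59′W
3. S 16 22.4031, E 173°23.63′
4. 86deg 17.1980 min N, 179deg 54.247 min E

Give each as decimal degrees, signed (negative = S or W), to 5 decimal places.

1. -34.57998, 170.49450
2. -89.28933, -103.10983
3. -16.37339, 173.39383
4. 86.28663, 179.90412

Point 1:
  Latitude: 34.799′ = 0.579983°; total 34.579983
  hemisphere S, so the sign is −
  λ: 29.67′ = 0.494500°; total 170.494500
  E → positive
Point 2:
  Latitude: 89 + 17.36/60 = 89.289333
  S → negative
  Lon: 103 + 6.59/60 = 103.109833
  W ⇒ negate
Point 3:
  Lat: 22.4031′ = 0.373385°; total 16.373385
  S ⇒ negate
  Lon: 173 + 23.63/60 = 173.393833
  E → positive
Point 4:
  φ: 17.198′ = 0.286633°; total 86.286633
  N ⇒ keep positive
  Lon: 179 + 54.247/60 = 179.904117
  E ⇒ keep positive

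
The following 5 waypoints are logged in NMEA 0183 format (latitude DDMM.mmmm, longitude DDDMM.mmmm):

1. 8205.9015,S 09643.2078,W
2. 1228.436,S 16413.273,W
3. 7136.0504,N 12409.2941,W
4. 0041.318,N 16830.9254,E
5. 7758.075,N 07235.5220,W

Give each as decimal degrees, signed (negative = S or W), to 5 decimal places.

1. -82.09836, -96.72013
2. -12.47393, -164.22122
3. 71.60084, -124.15490
4. 0.68863, 168.51542
5. 77.96792, -72.59203

Point 1:
  φ: degrees = first 2 digits = 82, minutes = 5.9015; 82 + 5.9015/60 = 82.098358
  hemisphere S, so the sign is −
  Lon: degrees = first 3 digits = 96, minutes = 43.2078; 96 + 43.2078/60 = 96.720130
  W → negative
Point 2:
  φ: split at 2 digits → 12° and 28.436′; 12 + 28.436/60 = 12.473933
  S ⇒ negate
  λ: degrees = first 3 digits = 164, minutes = 13.273; 164 + 13.273/60 = 164.221217
  W ⇒ negate
Point 3:
  φ: degrees = first 2 digits = 71, minutes = 36.0504; 71 + 36.0504/60 = 71.600840
  N → positive
  Longitude: split at 3 digits → 124° and 9.2941′; 124 + 9.2941/60 = 124.154902
  W → negative
Point 4:
  φ: degrees = first 2 digits = 0, minutes = 41.318; 0 + 41.318/60 = 0.688633
  N → positive
  λ: split at 3 digits → 168° and 30.9254′; 168 + 30.9254/60 = 168.515423
  E ⇒ keep positive
Point 5:
  Lat: split at 2 digits → 77° and 58.075′; 77 + 58.075/60 = 77.967917
  N → positive
  λ: degrees = first 3 digits = 72, minutes = 35.522; 72 + 35.522/60 = 72.592033
  hemisphere W, so the sign is −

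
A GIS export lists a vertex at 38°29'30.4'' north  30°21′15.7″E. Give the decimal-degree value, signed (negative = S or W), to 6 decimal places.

38.491778, 30.354361

φ: 38 + 29/60 + 30.4/3600 = 38.4917778
N → positive
λ: 30° + 21/60 + 15.7/3600 = 30 + 0.350000 + 0.004361 = 30.3543611
E → positive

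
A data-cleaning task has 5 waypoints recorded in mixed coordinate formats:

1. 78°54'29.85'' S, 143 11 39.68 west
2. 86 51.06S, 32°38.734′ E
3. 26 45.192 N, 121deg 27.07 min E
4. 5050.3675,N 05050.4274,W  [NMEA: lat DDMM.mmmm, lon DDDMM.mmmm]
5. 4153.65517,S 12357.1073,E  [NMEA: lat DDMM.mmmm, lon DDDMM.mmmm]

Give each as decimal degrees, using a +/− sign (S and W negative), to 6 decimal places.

1. -78.908292, -143.194356
2. -86.851000, 32.645567
3. 26.753200, 121.451167
4. 50.839458, -50.840457
5. -41.894253, 123.951788

Point 1:
  Lat: 78 + 54/60 + 29.85/3600 = 78.9082917
  hemisphere S, so the sign is −
  Lon: 143° + 11/60 + 39.68/3600 = 143 + 0.183333 + 0.011022 = 143.1943556
  hemisphere W, so the sign is −
Point 2:
  Lat: 51.06′ = 0.851000°; total 86.8510000
  hemisphere S, so the sign is −
  Longitude: 32 + 38.734/60 = 32.6455667
  E ⇒ keep positive
Point 3:
  Latitude: 26 + 45.192/60 = 26.7532000
  N → positive
  Longitude: 27.07′ = 0.451167°; total 121.4511667
  E → positive
Point 4:
  φ: degrees = first 2 digits = 50, minutes = 50.3675; 50 + 50.3675/60 = 50.8394583
  N ⇒ keep positive
  λ: degrees = first 3 digits = 50, minutes = 50.4274; 50 + 50.4274/60 = 50.8404567
  W → negative
Point 5:
  φ: split at 2 digits → 41° and 53.65517′; 41 + 53.65517/60 = 41.8942528
  hemisphere S, so the sign is −
  Longitude: split at 3 digits → 123° and 57.1073′; 123 + 57.1073/60 = 123.9517883
  E → positive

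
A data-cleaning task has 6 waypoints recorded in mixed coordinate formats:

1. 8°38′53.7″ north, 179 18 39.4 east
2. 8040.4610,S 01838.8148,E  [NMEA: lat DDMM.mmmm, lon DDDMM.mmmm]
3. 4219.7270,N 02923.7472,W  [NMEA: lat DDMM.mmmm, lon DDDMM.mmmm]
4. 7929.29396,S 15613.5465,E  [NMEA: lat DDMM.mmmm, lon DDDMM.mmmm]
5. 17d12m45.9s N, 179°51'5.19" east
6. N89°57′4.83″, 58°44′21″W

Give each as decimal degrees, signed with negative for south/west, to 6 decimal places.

Point 1:
  Lat: 38′ + 53.7″ = 38.89500′; 8 + 38.89500/60 = 8.6482500
  N ⇒ keep positive
  Lon: 179 + 18/60 + 39.4/3600 = 179.3109444
  E ⇒ keep positive
Point 2:
  Latitude: degrees = first 2 digits = 80, minutes = 40.461; 80 + 40.461/60 = 80.6743500
  S → negative
  Longitude: split at 3 digits → 018° and 38.8148′; 18 + 38.8148/60 = 18.6469133
  E → positive
Point 3:
  Lat: split at 2 digits → 42° and 19.727′; 42 + 19.727/60 = 42.3287833
  N → positive
  λ: degrees = first 3 digits = 29, minutes = 23.7472; 29 + 23.7472/60 = 29.3957867
  hemisphere W, so the sign is −
Point 4:
  Latitude: split at 2 digits → 79° and 29.29396′; 79 + 29.29396/60 = 79.4882327
  S → negative
  Lon: split at 3 digits → 156° and 13.5465′; 156 + 13.5465/60 = 156.2257750
  E ⇒ keep positive
Point 5:
  φ: 17° + 12/60 + 45.9/3600 = 17 + 0.200000 + 0.012750 = 17.2127500
  N → positive
  Lon: 179° + 51/60 + 5.19/3600 = 179 + 0.850000 + 0.001442 = 179.8514417
  E → positive
Point 6:
  φ: 89 + 57/60 + 4.83/3600 = 89.9513417
  N → positive
  Lon: 58 + 44/60 + 21/3600 = 58.7391667
  W → negative

1. 8.648250, 179.310944
2. -80.674350, 18.646913
3. 42.328783, -29.395787
4. -79.488233, 156.225775
5. 17.212750, 179.851442
6. 89.951342, -58.739167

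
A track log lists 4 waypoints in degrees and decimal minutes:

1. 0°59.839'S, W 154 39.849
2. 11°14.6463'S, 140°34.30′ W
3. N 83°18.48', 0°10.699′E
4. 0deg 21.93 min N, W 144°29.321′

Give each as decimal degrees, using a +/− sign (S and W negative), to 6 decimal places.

1. -0.997317, -154.664150
2. -11.244105, -140.571667
3. 83.308000, 0.178317
4. 0.365500, -144.488683

Point 1:
  φ: 59.839′ = 0.997317°; total 0.9973167
  S ⇒ negate
  Longitude: 154 + 39.849/60 = 154.6641500
  hemisphere W, so the sign is −
Point 2:
  Lat: 11 + 14.6463/60 = 11.2441050
  hemisphere S, so the sign is −
  Lon: 34.3′ = 0.571667°; total 140.5716667
  W ⇒ negate
Point 3:
  Latitude: 18.48′ = 0.308000°; total 83.3080000
  N → positive
  Lon: 10.699′ = 0.178317°; total 0.1783167
  E ⇒ keep positive
Point 4:
  Lat: 0 + 21.93/60 = 0.3655000
  N → positive
  Longitude: 144 + 29.321/60 = 144.4886833
  W → negative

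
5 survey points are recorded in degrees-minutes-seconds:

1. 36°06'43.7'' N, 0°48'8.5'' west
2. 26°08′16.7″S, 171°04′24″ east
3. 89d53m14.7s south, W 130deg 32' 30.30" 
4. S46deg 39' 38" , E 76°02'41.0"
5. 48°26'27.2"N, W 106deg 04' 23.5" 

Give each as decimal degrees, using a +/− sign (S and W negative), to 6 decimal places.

1. 36.112139, -0.802361
2. -26.137972, 171.073333
3. -89.887417, -130.541750
4. -46.660556, 76.044722
5. 48.440889, -106.073194

Point 1:
  φ: 36° + 6/60 + 43.7/3600 = 36 + 0.100000 + 0.012139 = 36.1121389
  N → positive
  Lon: 0° + 48/60 + 8.5/3600 = 0 + 0.800000 + 0.002361 = 0.8023611
  hemisphere W, so the sign is −
Point 2:
  Latitude: 8′ + 16.7″ = 8.27833′; 26 + 8.27833/60 = 26.1379722
  S ⇒ negate
  Lon: 4′ + 24″ = 4.40000′; 171 + 4.40000/60 = 171.0733333
  E ⇒ keep positive
Point 3:
  φ: 89 + 53/60 + 14.7/3600 = 89.8874167
  S → negative
  λ: 130 + 32/60 + 30.3/3600 = 130.5417500
  hemisphere W, so the sign is −
Point 4:
  φ: 46° + 39/60 + 38/3600 = 46 + 0.650000 + 0.010556 = 46.6605556
  S ⇒ negate
  λ: 2′ + 41″ = 2.68333′; 76 + 2.68333/60 = 76.0447222
  E → positive
Point 5:
  Latitude: 48° + 26/60 + 27.2/3600 = 48 + 0.433333 + 0.007556 = 48.4408889
  N → positive
  Lon: 106° + 4/60 + 23.5/3600 = 106 + 0.066667 + 0.006528 = 106.0731944
  W ⇒ negate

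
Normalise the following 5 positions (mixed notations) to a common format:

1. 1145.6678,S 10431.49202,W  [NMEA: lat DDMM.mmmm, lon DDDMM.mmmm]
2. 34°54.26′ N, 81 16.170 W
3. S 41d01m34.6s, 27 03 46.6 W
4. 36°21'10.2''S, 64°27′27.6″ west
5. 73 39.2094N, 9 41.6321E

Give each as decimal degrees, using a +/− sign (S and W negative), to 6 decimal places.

1. -11.761130, -104.524867
2. 34.904333, -81.269500
3. -41.026278, -27.062944
4. -36.352833, -64.457667
5. 73.653490, 9.693868

Point 1:
  Latitude: degrees = first 2 digits = 11, minutes = 45.6678; 11 + 45.6678/60 = 11.7611300
  hemisphere S, so the sign is −
  Longitude: split at 3 digits → 104° and 31.49202′; 104 + 31.49202/60 = 104.5248670
  W ⇒ negate
Point 2:
  Latitude: 54.26′ = 0.904333°; total 34.9043333
  N → positive
  Longitude: 16.17′ = 0.269500°; total 81.2695000
  W → negative
Point 3:
  Lat: 41° + 1/60 + 34.6/3600 = 41 + 0.016667 + 0.009611 = 41.0262778
  S ⇒ negate
  Lon: 27 + 3/60 + 46.6/3600 = 27.0629444
  W ⇒ negate
Point 4:
  Lat: 36 + 21/60 + 10.2/3600 = 36.3528333
  hemisphere S, so the sign is −
  Lon: 27′ + 27.6″ = 27.46000′; 64 + 27.46000/60 = 64.4576667
  W → negative
Point 5:
  Latitude: 73 + 39.2094/60 = 73.6534900
  N → positive
  Longitude: 9 + 41.6321/60 = 9.6938683
  E ⇒ keep positive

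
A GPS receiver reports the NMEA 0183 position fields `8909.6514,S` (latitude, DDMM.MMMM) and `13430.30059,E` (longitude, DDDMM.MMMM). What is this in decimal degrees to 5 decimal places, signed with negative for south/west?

-89.16086, 134.50501

Lat: degrees = first 2 digits = 89, minutes = 9.6514; 89 + 9.6514/60 = 89.160857
S → negative
Longitude: split at 3 digits → 134° and 30.30059′; 134 + 30.30059/60 = 134.505010
E → positive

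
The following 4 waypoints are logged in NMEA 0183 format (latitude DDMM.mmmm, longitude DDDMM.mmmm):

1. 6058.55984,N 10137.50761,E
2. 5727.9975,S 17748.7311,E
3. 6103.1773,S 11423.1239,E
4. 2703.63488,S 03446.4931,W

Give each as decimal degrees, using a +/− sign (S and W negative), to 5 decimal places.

1. 60.97600, 101.62513
2. -57.46663, 177.81219
3. -61.05296, 114.38540
4. -27.06058, -34.77489

Point 1:
  Latitude: split at 2 digits → 60° and 58.55984′; 60 + 58.55984/60 = 60.975997
  N ⇒ keep positive
  Lon: degrees = first 3 digits = 101, minutes = 37.50761; 101 + 37.50761/60 = 101.625127
  E ⇒ keep positive
Point 2:
  Lat: split at 2 digits → 57° and 27.9975′; 57 + 27.9975/60 = 57.466625
  hemisphere S, so the sign is −
  Lon: degrees = first 3 digits = 177, minutes = 48.7311; 177 + 48.7311/60 = 177.812185
  E → positive
Point 3:
  Latitude: split at 2 digits → 61° and 3.1773′; 61 + 3.1773/60 = 61.052955
  S ⇒ negate
  Lon: split at 3 digits → 114° and 23.1239′; 114 + 23.1239/60 = 114.385398
  E → positive
Point 4:
  Lat: degrees = first 2 digits = 27, minutes = 3.63488; 27 + 3.63488/60 = 27.060581
  hemisphere S, so the sign is −
  λ: split at 3 digits → 034° and 46.4931′; 34 + 46.4931/60 = 34.774885
  W → negative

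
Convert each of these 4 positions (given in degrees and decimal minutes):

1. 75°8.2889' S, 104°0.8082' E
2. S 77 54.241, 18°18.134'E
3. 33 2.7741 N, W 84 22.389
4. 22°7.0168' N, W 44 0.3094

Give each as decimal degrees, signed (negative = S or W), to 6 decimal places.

1. -75.138148, 104.013470
2. -77.904017, 18.302233
3. 33.046235, -84.373150
4. 22.116947, -44.005157

Point 1:
  Lat: 75 + 8.2889/60 = 75.1381483
  S ⇒ negate
  Lon: 0.8082′ = 0.013470°; total 104.0134700
  E ⇒ keep positive
Point 2:
  φ: 54.241′ = 0.904017°; total 77.9040167
  S → negative
  Lon: 18 + 18.134/60 = 18.3022333
  E ⇒ keep positive
Point 3:
  Latitude: 2.7741′ = 0.046235°; total 33.0462350
  N ⇒ keep positive
  Longitude: 22.389′ = 0.373150°; total 84.3731500
  W ⇒ negate
Point 4:
  Latitude: 7.0168′ = 0.116947°; total 22.1169467
  N → positive
  Longitude: 0.3094′ = 0.005157°; total 44.0051567
  hemisphere W, so the sign is −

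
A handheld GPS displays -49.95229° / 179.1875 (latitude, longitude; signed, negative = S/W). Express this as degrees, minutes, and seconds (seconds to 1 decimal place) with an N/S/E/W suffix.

49°57′8.2″ S, 179°11′15.0″ E

Latitude is negative → S; |value| = 49.952290
Lat: whole degrees 49; 57.13740′ → 57′ and 8.244″
Longitude: 0.187500° → 11.25000′; 0.25000 × 60 = 15.000″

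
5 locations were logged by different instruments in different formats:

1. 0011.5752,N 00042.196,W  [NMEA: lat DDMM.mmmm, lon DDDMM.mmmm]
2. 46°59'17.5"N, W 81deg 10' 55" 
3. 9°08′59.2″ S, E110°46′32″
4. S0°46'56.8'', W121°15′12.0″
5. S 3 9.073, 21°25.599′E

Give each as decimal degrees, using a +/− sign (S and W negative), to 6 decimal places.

1. 0.192920, -0.703267
2. 46.988194, -81.181944
3. -9.149778, 110.775556
4. -0.782444, -121.253333
5. -3.151217, 21.426650

Point 1:
  Latitude: degrees = first 2 digits = 0, minutes = 11.5752; 0 + 11.5752/60 = 0.1929200
  N ⇒ keep positive
  Lon: split at 3 digits → 000° and 42.196′; 0 + 42.196/60 = 0.7032667
  hemisphere W, so the sign is −
Point 2:
  Lat: 46 + 59/60 + 17.5/3600 = 46.9881944
  N → positive
  λ: 81 + 10/60 + 55/3600 = 81.1819444
  hemisphere W, so the sign is −
Point 3:
  φ: 9 + 8/60 + 59.2/3600 = 9.1497778
  S ⇒ negate
  Longitude: 110° + 46/60 + 32/3600 = 110 + 0.766667 + 0.008889 = 110.7755556
  E ⇒ keep positive
Point 4:
  Latitude: 46′ + 56.8″ = 46.94667′; 0 + 46.94667/60 = 0.7824444
  S → negative
  λ: 15′ + 12″ = 15.20000′; 121 + 15.20000/60 = 121.2533333
  W ⇒ negate
Point 5:
  Lat: 3 + 9.073/60 = 3.1512167
  hemisphere S, so the sign is −
  Lon: 21 + 25.599/60 = 21.4266500
  E ⇒ keep positive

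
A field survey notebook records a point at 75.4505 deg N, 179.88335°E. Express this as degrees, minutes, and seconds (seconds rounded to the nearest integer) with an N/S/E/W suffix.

φ: 0.450500° → 27.03000′; 0.03000 × 60 = 1.80″
Longitude: 0.883350 × 60 = 53.00100′ → 53′, remainder × 60 = 0.06″

75°27′2″ N, 179°53′0″ E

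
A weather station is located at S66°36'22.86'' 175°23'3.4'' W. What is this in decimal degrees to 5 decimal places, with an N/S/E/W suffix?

66.60635° S, 175.38428° W

Latitude: 66° + 36/60 + 22.86/3600 = 66 + 0.600000 + 0.006350 = 66.606350
Longitude: 175 + 23/60 + 3.4/3600 = 175.384278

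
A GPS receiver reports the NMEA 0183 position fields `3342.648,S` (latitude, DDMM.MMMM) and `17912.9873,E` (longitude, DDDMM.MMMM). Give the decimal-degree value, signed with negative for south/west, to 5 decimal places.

φ: split at 2 digits → 33° and 42.648′; 33 + 42.648/60 = 33.710800
hemisphere S, so the sign is −
Lon: degrees = first 3 digits = 179, minutes = 12.9873; 179 + 12.9873/60 = 179.216455
E ⇒ keep positive

-33.71080, 179.21646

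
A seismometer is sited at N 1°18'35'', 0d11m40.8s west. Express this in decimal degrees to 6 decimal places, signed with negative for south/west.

1.309722, -0.194667

φ: 18′ + 35″ = 18.58333′; 1 + 18.58333/60 = 1.3097222
N ⇒ keep positive
λ: 0° + 11/60 + 40.8/3600 = 0 + 0.183333 + 0.011333 = 0.1946667
W ⇒ negate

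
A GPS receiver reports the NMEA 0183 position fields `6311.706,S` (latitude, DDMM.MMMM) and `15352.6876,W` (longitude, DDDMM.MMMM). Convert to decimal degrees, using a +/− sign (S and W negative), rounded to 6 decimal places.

-63.195100, -153.878127

Latitude: degrees = first 2 digits = 63, minutes = 11.706; 63 + 11.706/60 = 63.1951000
S ⇒ negate
Longitude: split at 3 digits → 153° and 52.6876′; 153 + 52.6876/60 = 153.8781267
hemisphere W, so the sign is −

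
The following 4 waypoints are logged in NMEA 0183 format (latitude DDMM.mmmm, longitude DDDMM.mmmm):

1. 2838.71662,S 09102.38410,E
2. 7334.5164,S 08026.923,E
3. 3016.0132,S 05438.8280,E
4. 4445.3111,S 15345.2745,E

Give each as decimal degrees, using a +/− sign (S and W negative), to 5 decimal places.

Point 1:
  Lat: degrees = first 2 digits = 28, minutes = 38.71662; 28 + 38.71662/60 = 28.645277
  S → negative
  Lon: split at 3 digits → 091° and 2.3841′; 91 + 2.3841/60 = 91.039735
  E ⇒ keep positive
Point 2:
  φ: degrees = first 2 digits = 73, minutes = 34.5164; 73 + 34.5164/60 = 73.575273
  S ⇒ negate
  Lon: split at 3 digits → 080° and 26.923′; 80 + 26.923/60 = 80.448717
  E ⇒ keep positive
Point 3:
  φ: degrees = first 2 digits = 30, minutes = 16.0132; 30 + 16.0132/60 = 30.266887
  S → negative
  λ: split at 3 digits → 054° and 38.828′; 54 + 38.828/60 = 54.647133
  E ⇒ keep positive
Point 4:
  Lat: split at 2 digits → 44° and 45.3111′; 44 + 45.3111/60 = 44.755185
  S → negative
  Longitude: split at 3 digits → 153° and 45.2745′; 153 + 45.2745/60 = 153.754575
  E ⇒ keep positive

1. -28.64528, 91.03974
2. -73.57527, 80.44872
3. -30.26689, 54.64713
4. -44.75519, 153.75458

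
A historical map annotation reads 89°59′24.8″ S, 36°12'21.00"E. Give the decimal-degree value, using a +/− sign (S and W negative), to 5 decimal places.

Lat: 89° + 59/60 + 24.8/3600 = 89 + 0.983333 + 0.006889 = 89.990222
hemisphere S, so the sign is −
λ: 36° + 12/60 + 21/3600 = 36 + 0.200000 + 0.005833 = 36.205833
E → positive

-89.99022, 36.20583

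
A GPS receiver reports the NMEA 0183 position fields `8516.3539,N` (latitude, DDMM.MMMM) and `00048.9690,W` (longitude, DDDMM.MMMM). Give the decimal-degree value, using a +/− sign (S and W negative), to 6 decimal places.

85.272565, -0.816150

Lat: degrees = first 2 digits = 85, minutes = 16.3539; 85 + 16.3539/60 = 85.2725650
N ⇒ keep positive
λ: split at 3 digits → 000° and 48.969′; 0 + 48.969/60 = 0.8161500
W → negative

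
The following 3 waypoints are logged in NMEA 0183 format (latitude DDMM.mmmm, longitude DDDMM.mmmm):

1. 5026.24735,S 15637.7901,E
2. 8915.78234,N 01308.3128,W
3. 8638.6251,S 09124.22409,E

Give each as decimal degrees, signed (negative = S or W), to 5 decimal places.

1. -50.43746, 156.62984
2. 89.26304, -13.13855
3. -86.64375, 91.40373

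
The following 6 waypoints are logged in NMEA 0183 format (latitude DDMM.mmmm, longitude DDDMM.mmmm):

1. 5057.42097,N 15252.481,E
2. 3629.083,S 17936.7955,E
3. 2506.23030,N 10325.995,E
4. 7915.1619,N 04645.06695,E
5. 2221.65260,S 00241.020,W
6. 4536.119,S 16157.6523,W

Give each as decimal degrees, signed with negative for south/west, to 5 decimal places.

1. 50.95702, 152.87468
2. -36.48472, 179.61326
3. 25.10384, 103.43325
4. 79.25270, 46.75112
5. -22.36088, -2.68367
6. -45.60198, -161.96087

Point 1:
  φ: split at 2 digits → 50° and 57.42097′; 50 + 57.42097/60 = 50.957016
  N → positive
  Longitude: degrees = first 3 digits = 152, minutes = 52.481; 152 + 52.481/60 = 152.874683
  E ⇒ keep positive
Point 2:
  Latitude: split at 2 digits → 36° and 29.083′; 36 + 29.083/60 = 36.484717
  S ⇒ negate
  Longitude: split at 3 digits → 179° and 36.7955′; 179 + 36.7955/60 = 179.613258
  E ⇒ keep positive
Point 3:
  Lat: split at 2 digits → 25° and 6.2303′; 25 + 6.2303/60 = 25.103838
  N ⇒ keep positive
  Longitude: split at 3 digits → 103° and 25.995′; 103 + 25.995/60 = 103.433250
  E → positive
Point 4:
  φ: degrees = first 2 digits = 79, minutes = 15.1619; 79 + 15.1619/60 = 79.252698
  N → positive
  Lon: split at 3 digits → 046° and 45.06695′; 46 + 45.06695/60 = 46.751116
  E → positive
Point 5:
  Latitude: degrees = first 2 digits = 22, minutes = 21.6526; 22 + 21.6526/60 = 22.360877
  hemisphere S, so the sign is −
  λ: split at 3 digits → 002° and 41.02′; 2 + 41.02/60 = 2.683667
  W ⇒ negate
Point 6:
  Lat: split at 2 digits → 45° and 36.119′; 45 + 36.119/60 = 45.601983
  S → negative
  λ: degrees = first 3 digits = 161, minutes = 57.6523; 161 + 57.6523/60 = 161.960872
  hemisphere W, so the sign is −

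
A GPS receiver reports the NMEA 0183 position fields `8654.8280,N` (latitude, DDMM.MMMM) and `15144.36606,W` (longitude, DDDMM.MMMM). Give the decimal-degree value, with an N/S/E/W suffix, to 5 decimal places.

86.91380° N, 151.73943° W

Latitude: degrees = first 2 digits = 86, minutes = 54.828; 86 + 54.828/60 = 86.913800
λ: degrees = first 3 digits = 151, minutes = 44.36606; 151 + 44.36606/60 = 151.739434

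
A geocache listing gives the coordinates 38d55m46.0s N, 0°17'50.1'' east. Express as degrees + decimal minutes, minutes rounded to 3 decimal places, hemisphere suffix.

38° 55.767′ N, 0° 17.835′ E

φ: 55 + 46/60 = 55.76667′
λ: seconds/60 = 0.83500; minutes = 17 + 0.83500 = 17.83500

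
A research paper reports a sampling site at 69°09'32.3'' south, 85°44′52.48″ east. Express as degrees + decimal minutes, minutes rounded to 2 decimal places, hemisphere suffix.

φ: 9 + 32.3/60 = 9.5383′
λ: 44 + 52.48/60 = 44.8747′

69° 9.54′ S, 85° 44.87′ E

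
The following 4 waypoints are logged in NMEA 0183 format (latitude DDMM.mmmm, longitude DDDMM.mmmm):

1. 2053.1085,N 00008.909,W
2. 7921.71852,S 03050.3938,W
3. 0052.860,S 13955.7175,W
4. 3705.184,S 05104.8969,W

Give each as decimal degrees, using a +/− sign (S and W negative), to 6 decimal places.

Point 1:
  φ: split at 2 digits → 20° and 53.1085′; 20 + 53.1085/60 = 20.8851417
  N → positive
  Lon: degrees = first 3 digits = 0, minutes = 8.909; 0 + 8.909/60 = 0.1484833
  W ⇒ negate
Point 2:
  φ: degrees = first 2 digits = 79, minutes = 21.71852; 79 + 21.71852/60 = 79.3619753
  hemisphere S, so the sign is −
  λ: degrees = first 3 digits = 30, minutes = 50.3938; 30 + 50.3938/60 = 30.8398967
  W ⇒ negate
Point 3:
  Latitude: split at 2 digits → 00° and 52.86′; 0 + 52.86/60 = 0.8810000
  S ⇒ negate
  Longitude: split at 3 digits → 139° and 55.7175′; 139 + 55.7175/60 = 139.9286250
  W → negative
Point 4:
  Latitude: degrees = first 2 digits = 37, minutes = 5.184; 37 + 5.184/60 = 37.0864000
  S → negative
  Longitude: split at 3 digits → 051° and 4.8969′; 51 + 4.8969/60 = 51.0816150
  W → negative

1. 20.885142, -0.148483
2. -79.361975, -30.839897
3. -0.881000, -139.928625
4. -37.086400, -51.081615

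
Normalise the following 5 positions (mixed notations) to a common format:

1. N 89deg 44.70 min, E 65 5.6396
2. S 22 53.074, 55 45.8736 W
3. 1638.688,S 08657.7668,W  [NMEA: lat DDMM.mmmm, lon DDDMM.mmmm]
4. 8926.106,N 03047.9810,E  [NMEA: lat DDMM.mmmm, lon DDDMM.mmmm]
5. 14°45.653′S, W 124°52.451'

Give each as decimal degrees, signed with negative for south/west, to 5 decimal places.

Point 1:
  Latitude: 89 + 44.7/60 = 89.745000
  N ⇒ keep positive
  Lon: 5.6396′ = 0.093993°; total 65.093993
  E → positive
Point 2:
  φ: 53.074′ = 0.884567°; total 22.884567
  S ⇒ negate
  λ: 55 + 45.8736/60 = 55.764560
  hemisphere W, so the sign is −
Point 3:
  Lat: degrees = first 2 digits = 16, minutes = 38.688; 16 + 38.688/60 = 16.644800
  S → negative
  λ: split at 3 digits → 086° and 57.7668′; 86 + 57.7668/60 = 86.962780
  hemisphere W, so the sign is −
Point 4:
  Latitude: split at 2 digits → 89° and 26.106′; 89 + 26.106/60 = 89.435100
  N ⇒ keep positive
  λ: split at 3 digits → 030° and 47.981′; 30 + 47.981/60 = 30.799683
  E → positive
Point 5:
  Latitude: 14 + 45.653/60 = 14.760883
  S → negative
  λ: 52.451′ = 0.874183°; total 124.874183
  W ⇒ negate

1. 89.74500, 65.09399
2. -22.88457, -55.76456
3. -16.64480, -86.96278
4. 89.43510, 30.79968
5. -14.76088, -124.87418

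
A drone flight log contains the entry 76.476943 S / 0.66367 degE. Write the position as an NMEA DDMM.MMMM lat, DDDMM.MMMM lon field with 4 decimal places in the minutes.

7628.6166,S / 00039.8202,E

Latitude: minutes = (76.476943 − 76) × 60 = 28.616580
Longitude: 0° + 0.663670 × 60 = 0° 39.820200′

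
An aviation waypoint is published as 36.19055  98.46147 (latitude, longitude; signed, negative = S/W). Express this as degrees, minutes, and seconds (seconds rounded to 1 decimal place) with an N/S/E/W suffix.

Lat: whole degrees 36; 11.43300′ → 11′ and 25.980″
Longitude: whole degrees 98; 27.68820′ → 27′ and 41.292″

36°11′26.0″ N, 98°27′41.3″ E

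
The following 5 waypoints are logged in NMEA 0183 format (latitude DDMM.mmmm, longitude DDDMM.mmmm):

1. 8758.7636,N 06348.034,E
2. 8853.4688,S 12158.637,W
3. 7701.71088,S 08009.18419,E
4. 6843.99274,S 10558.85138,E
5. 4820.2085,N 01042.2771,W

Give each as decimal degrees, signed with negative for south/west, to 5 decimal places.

Point 1:
  Lat: degrees = first 2 digits = 87, minutes = 58.7636; 87 + 58.7636/60 = 87.979393
  N ⇒ keep positive
  Longitude: split at 3 digits → 063° and 48.034′; 63 + 48.034/60 = 63.800567
  E → positive
Point 2:
  Lat: split at 2 digits → 88° and 53.4688′; 88 + 53.4688/60 = 88.891147
  hemisphere S, so the sign is −
  Lon: split at 3 digits → 121° and 58.637′; 121 + 58.637/60 = 121.977283
  W ⇒ negate
Point 3:
  Lat: split at 2 digits → 77° and 1.71088′; 77 + 1.71088/60 = 77.028515
  hemisphere S, so the sign is −
  λ: split at 3 digits → 080° and 9.18419′; 80 + 9.18419/60 = 80.153070
  E ⇒ keep positive
Point 4:
  Lat: degrees = first 2 digits = 68, minutes = 43.99274; 68 + 43.99274/60 = 68.733212
  S → negative
  Longitude: split at 3 digits → 105° and 58.85138′; 105 + 58.85138/60 = 105.980856
  E ⇒ keep positive
Point 5:
  Latitude: split at 2 digits → 48° and 20.2085′; 48 + 20.2085/60 = 48.336808
  N → positive
  Longitude: split at 3 digits → 010° and 42.2771′; 10 + 42.2771/60 = 10.704618
  W → negative

1. 87.97939, 63.80057
2. -88.89115, -121.97728
3. -77.02851, 80.15307
4. -68.73321, 105.98086
5. 48.33681, -10.70462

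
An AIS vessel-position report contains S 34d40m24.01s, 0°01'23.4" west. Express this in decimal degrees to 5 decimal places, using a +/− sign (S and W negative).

-34.67334, -0.02317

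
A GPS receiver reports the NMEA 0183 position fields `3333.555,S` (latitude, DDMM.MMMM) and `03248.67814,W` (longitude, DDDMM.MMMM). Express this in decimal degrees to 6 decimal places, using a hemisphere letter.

33.559250° S, 32.811302° W

Latitude: split at 2 digits → 33° and 33.555′; 33 + 33.555/60 = 33.5592500
Lon: degrees = first 3 digits = 32, minutes = 48.67814; 32 + 48.67814/60 = 32.8113023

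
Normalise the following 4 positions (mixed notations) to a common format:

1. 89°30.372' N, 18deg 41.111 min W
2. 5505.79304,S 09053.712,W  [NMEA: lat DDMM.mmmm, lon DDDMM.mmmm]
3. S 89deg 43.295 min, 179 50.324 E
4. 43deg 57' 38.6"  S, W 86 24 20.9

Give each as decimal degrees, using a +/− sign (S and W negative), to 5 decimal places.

1. 89.50620, -18.68518
2. -55.09655, -90.89520
3. -89.72158, 179.83873
4. -43.96072, -86.40581

Point 1:
  φ: 89 + 30.372/60 = 89.506200
  N → positive
  λ: 18 + 41.111/60 = 18.685183
  W → negative
Point 2:
  φ: degrees = first 2 digits = 55, minutes = 5.79304; 55 + 5.79304/60 = 55.096551
  S → negative
  λ: split at 3 digits → 090° and 53.712′; 90 + 53.712/60 = 90.895200
  hemisphere W, so the sign is −
Point 3:
  Latitude: 89 + 43.295/60 = 89.721583
  S ⇒ negate
  λ: 179 + 50.324/60 = 179.838733
  E ⇒ keep positive
Point 4:
  φ: 43° + 57/60 + 38.6/3600 = 43 + 0.950000 + 0.010722 = 43.960722
  S ⇒ negate
  Lon: 24′ + 20.9″ = 24.34833′; 86 + 24.34833/60 = 86.405806
  W → negative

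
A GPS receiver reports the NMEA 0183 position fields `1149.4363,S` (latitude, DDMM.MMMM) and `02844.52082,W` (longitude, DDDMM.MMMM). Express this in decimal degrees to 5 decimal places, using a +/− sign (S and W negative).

Latitude: split at 2 digits → 11° and 49.4363′; 11 + 49.4363/60 = 11.823938
S ⇒ negate
Longitude: split at 3 digits → 028° and 44.52082′; 28 + 44.52082/60 = 28.742014
W → negative

-11.82394, -28.74201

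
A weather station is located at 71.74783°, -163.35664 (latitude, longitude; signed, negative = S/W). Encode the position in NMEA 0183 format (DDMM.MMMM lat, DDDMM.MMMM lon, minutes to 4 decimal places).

Latitude: fractional part 0.747830 → 44.869800 minutes
Longitude is negative → W; |value| = 163.356640
Lon: fractional part 0.356640 → 21.398400 minutes

7144.8698,N / 16321.3984,W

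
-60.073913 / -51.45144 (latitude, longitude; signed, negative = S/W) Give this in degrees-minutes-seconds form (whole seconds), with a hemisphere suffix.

60°04′26″ S, 51°27′5″ W

Latitude is negative → S; |value| = 60.073913
φ: whole degrees 60; 4.43478′ → 4′ and 26.09″
Longitude is negative → W; |value| = 51.451440
Lon: 0.451440° → 27.08640′; 0.08640 × 60 = 5.18″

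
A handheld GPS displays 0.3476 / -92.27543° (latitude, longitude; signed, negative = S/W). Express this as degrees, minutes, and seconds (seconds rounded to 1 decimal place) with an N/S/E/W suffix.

Lat: whole degrees 0; 20.85600′ → 20′ and 51.360″
Longitude is negative → W; |value| = 92.275430
λ: whole degrees 92; 16.52580′ → 16′ and 31.548″

0°20′51.4″ N, 92°16′31.5″ W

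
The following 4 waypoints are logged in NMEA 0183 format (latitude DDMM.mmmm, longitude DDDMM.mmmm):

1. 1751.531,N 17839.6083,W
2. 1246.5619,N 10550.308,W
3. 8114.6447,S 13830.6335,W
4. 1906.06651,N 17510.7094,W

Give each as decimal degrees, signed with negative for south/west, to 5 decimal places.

1. 17.85885, -178.66014
2. 12.77603, -105.83847
3. -81.24408, -138.51056
4. 19.10111, -175.17849

Point 1:
  Lat: degrees = first 2 digits = 17, minutes = 51.531; 17 + 51.531/60 = 17.858850
  N → positive
  Longitude: split at 3 digits → 178° and 39.6083′; 178 + 39.6083/60 = 178.660138
  hemisphere W, so the sign is −
Point 2:
  Latitude: split at 2 digits → 12° and 46.5619′; 12 + 46.5619/60 = 12.776032
  N ⇒ keep positive
  Longitude: degrees = first 3 digits = 105, minutes = 50.308; 105 + 50.308/60 = 105.838467
  W ⇒ negate
Point 3:
  Lat: split at 2 digits → 81° and 14.6447′; 81 + 14.6447/60 = 81.244078
  S ⇒ negate
  Longitude: split at 3 digits → 138° and 30.6335′; 138 + 30.6335/60 = 138.510558
  W ⇒ negate
Point 4:
  φ: split at 2 digits → 19° and 6.06651′; 19 + 6.06651/60 = 19.101109
  N ⇒ keep positive
  Longitude: degrees = first 3 digits = 175, minutes = 10.7094; 175 + 10.7094/60 = 175.178490
  W → negative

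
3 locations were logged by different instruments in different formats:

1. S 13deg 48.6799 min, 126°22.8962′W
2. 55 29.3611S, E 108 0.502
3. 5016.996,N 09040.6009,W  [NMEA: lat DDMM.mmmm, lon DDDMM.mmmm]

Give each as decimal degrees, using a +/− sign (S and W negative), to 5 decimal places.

Point 1:
  Latitude: 13 + 48.6799/60 = 13.811332
  hemisphere S, so the sign is −
  λ: 126 + 22.8962/60 = 126.381603
  hemisphere W, so the sign is −
Point 2:
  Lat: 55 + 29.3611/60 = 55.489352
  S ⇒ negate
  λ: 0.502′ = 0.008367°; total 108.008367
  E → positive
Point 3:
  Lat: degrees = first 2 digits = 50, minutes = 16.996; 50 + 16.996/60 = 50.283267
  N → positive
  Longitude: degrees = first 3 digits = 90, minutes = 40.6009; 90 + 40.6009/60 = 90.676682
  W → negative

1. -13.81133, -126.38160
2. -55.48935, 108.00837
3. 50.28327, -90.67668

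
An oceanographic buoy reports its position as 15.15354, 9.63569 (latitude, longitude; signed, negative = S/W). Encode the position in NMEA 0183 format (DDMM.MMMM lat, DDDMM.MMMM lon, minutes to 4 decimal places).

Lat: fractional part 0.153540 → 9.212400 minutes
λ: 9° + 0.635690 × 60 = 9° 38.141400′

1509.2124,N / 00938.1414,E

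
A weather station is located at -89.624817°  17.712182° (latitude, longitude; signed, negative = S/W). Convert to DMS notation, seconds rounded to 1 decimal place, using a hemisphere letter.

89°37′29.3″ S, 17°42′43.9″ E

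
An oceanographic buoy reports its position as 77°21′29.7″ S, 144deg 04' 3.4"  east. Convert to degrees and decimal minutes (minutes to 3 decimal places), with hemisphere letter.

77° 21.495′ S, 144° 4.057′ E

φ: seconds/60 = 0.49500; minutes = 21 + 0.49500 = 21.49500
λ: 4 + 3.4/60 = 4.05667′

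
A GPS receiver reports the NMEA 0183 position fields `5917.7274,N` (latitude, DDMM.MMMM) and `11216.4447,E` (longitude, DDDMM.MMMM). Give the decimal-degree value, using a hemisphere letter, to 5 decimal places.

Lat: split at 2 digits → 59° and 17.7274′; 59 + 17.7274/60 = 59.295457
λ: split at 3 digits → 112° and 16.4447′; 112 + 16.4447/60 = 112.274078

59.29546° N, 112.27408° E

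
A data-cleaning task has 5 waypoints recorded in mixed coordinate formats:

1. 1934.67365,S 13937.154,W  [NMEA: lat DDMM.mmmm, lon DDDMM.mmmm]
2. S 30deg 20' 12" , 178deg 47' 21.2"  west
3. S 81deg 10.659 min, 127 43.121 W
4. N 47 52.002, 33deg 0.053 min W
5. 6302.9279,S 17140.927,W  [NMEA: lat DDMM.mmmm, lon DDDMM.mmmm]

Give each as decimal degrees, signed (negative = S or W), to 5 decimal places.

1. -19.57789, -139.61923
2. -30.33667, -178.78922
3. -81.17765, -127.71868
4. 47.86670, -33.00088
5. -63.04880, -171.68212

Point 1:
  φ: split at 2 digits → 19° and 34.67365′; 19 + 34.67365/60 = 19.577894
  S ⇒ negate
  Longitude: degrees = first 3 digits = 139, minutes = 37.154; 139 + 37.154/60 = 139.619233
  hemisphere W, so the sign is −
Point 2:
  Latitude: 20′ + 12″ = 20.20000′; 30 + 20.20000/60 = 30.336667
  S ⇒ negate
  Lon: 178° + 47/60 + 21.2/3600 = 178 + 0.783333 + 0.005889 = 178.789222
  W → negative
Point 3:
  Lat: 10.659′ = 0.177650°; total 81.177650
  hemisphere S, so the sign is −
  Lon: 127 + 43.121/60 = 127.718683
  W → negative
Point 4:
  φ: 47 + 52.002/60 = 47.866700
  N → positive
  λ: 0.053′ = 0.000883°; total 33.000883
  W → negative
Point 5:
  φ: split at 2 digits → 63° and 2.9279′; 63 + 2.9279/60 = 63.048798
  S ⇒ negate
  Lon: split at 3 digits → 171° and 40.927′; 171 + 40.927/60 = 171.682117
  W → negative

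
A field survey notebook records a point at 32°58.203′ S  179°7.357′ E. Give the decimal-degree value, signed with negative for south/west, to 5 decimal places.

-32.97005, 179.12262

Latitude: 58.203′ = 0.970050°; total 32.970050
hemisphere S, so the sign is −
λ: 7.357′ = 0.122617°; total 179.122617
E → positive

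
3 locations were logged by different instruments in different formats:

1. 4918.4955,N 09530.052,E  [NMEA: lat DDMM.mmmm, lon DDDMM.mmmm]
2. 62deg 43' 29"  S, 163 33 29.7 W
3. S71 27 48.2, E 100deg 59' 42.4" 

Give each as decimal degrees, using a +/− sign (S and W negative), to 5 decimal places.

1. 49.30826, 95.50087
2. -62.72472, -163.55825
3. -71.46339, 100.99511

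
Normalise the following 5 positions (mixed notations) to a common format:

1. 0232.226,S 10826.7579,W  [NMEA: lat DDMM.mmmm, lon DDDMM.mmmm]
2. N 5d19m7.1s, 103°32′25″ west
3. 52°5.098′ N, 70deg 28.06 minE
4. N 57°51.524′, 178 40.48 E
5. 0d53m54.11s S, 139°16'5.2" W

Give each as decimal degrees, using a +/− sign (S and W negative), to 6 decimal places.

1. -2.537100, -108.445965
2. 5.318639, -103.540278
3. 52.084967, 70.467667
4. 57.858733, 178.674667
5. -0.898364, -139.268111

Point 1:
  Lat: degrees = first 2 digits = 2, minutes = 32.226; 2 + 32.226/60 = 2.5371000
  S → negative
  Longitude: degrees = first 3 digits = 108, minutes = 26.7579; 108 + 26.7579/60 = 108.4459650
  W ⇒ negate
Point 2:
  φ: 5 + 19/60 + 7.1/3600 = 5.3186389
  N ⇒ keep positive
  Lon: 103° + 32/60 + 25/3600 = 103 + 0.533333 + 0.006944 = 103.5402778
  W ⇒ negate
Point 3:
  Latitude: 52 + 5.098/60 = 52.0849667
  N ⇒ keep positive
  Longitude: 70 + 28.06/60 = 70.4676667
  E → positive
Point 4:
  φ: 57 + 51.524/60 = 57.8587333
  N ⇒ keep positive
  Lon: 178 + 40.48/60 = 178.6746667
  E → positive
Point 5:
  Latitude: 0° + 53/60 + 54.11/3600 = 0 + 0.883333 + 0.015031 = 0.8983639
  hemisphere S, so the sign is −
  Longitude: 16′ + 5.2″ = 16.08667′; 139 + 16.08667/60 = 139.2681111
  hemisphere W, so the sign is −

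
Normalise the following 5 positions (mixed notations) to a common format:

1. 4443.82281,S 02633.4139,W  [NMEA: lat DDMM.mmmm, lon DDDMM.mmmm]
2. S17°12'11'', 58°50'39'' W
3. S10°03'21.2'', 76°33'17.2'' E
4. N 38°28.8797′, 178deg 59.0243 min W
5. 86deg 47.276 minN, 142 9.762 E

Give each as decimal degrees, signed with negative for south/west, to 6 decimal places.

1. -44.730380, -26.556898
2. -17.203056, -58.844167
3. -10.055889, 76.554778
4. 38.481328, -178.983738
5. 86.787933, 142.162700

Point 1:
  Latitude: split at 2 digits → 44° and 43.82281′; 44 + 43.82281/60 = 44.7303802
  S → negative
  λ: split at 3 digits → 026° and 33.4139′; 26 + 33.4139/60 = 26.5568983
  W → negative
Point 2:
  Lat: 17° + 12/60 + 11/3600 = 17 + 0.200000 + 0.003056 = 17.2030556
  S → negative
  Lon: 58 + 50/60 + 39/3600 = 58.8441667
  W → negative
Point 3:
  Lat: 10 + 3/60 + 21.2/3600 = 10.0558889
  S ⇒ negate
  Lon: 76 + 33/60 + 17.2/3600 = 76.5547778
  E → positive
Point 4:
  Latitude: 38 + 28.8797/60 = 38.4813283
  N → positive
  Lon: 59.0243′ = 0.983738°; total 178.9837383
  W ⇒ negate
Point 5:
  φ: 86 + 47.276/60 = 86.7879333
  N → positive
  Lon: 9.762′ = 0.162700°; total 142.1627000
  E ⇒ keep positive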